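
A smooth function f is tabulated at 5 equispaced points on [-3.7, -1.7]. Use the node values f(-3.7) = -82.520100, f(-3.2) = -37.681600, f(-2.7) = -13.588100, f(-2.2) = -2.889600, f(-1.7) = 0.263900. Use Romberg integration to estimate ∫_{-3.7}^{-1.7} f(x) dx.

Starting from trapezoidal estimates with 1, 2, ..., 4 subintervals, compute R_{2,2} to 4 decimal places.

R_{0,0} (trapezoid, 1 panel, h=2.0000): -82.256200
R_{1,0} (trapezoid, 2 panels, h=1.0000): -54.716200
R_{2,0} (trapezoid, 4 panels, h=0.5000): -47.643700
R_{1,1} = -54.716200 + (-54.716200 − (-82.256200))/3 = -45.536200
R_{2,1} = -47.643700 + (-47.643700 − (-54.716200))/3 = -45.286200
R_{2,2} = -45.286200 + (-45.286200 − (-45.536200))/15 = -45.269533

-45.2695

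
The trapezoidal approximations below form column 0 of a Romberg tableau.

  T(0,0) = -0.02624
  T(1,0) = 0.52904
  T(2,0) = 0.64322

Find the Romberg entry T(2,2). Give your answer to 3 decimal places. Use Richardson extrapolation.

Richardson extrapolation on the trapezoidal column (denominator 4−1=3):
T(1,1) = 0.52904 + (0.52904 − (-0.02624))/3 = 0.71413
T(2,1) = 0.64322 + (0.64322 − 0.52904)/3 = 0.68128
T(2,2) = 0.68128 + (0.68128 − 0.71413)/15 = 0.67909

0.679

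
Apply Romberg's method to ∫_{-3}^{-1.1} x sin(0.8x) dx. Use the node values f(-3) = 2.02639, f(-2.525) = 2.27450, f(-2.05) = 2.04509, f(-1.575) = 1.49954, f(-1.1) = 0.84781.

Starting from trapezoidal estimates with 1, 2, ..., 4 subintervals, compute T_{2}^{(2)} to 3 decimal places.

3.492

T_{0}^{(0)} (trapezoid, 1 panel, h=1.9000): 2.73049
T_{1}^{(0)} (trapezoid, 2 panels, h=0.9500): 3.30808
T_{2}^{(0)} (trapezoid, 4 panels, h=0.4750): 3.44671
T_{1}^{(1)} = 3.30808 + (3.30808 − 2.73049)/3 = 3.50061
T_{2}^{(1)} = 3.44671 + (3.44671 − 3.30808)/3 = 3.49292
T_{2}^{(2)} = 3.49292 + (3.49292 − 3.50061)/15 = 3.49241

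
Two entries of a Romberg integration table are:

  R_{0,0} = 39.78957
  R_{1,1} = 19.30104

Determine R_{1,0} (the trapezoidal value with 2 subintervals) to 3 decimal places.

24.423

From R_{1,1} = (4·R_{1,0} − R_{0,0})/3, solve for R_{1,0}:
4·R_{1,0} = 3·19.30104 + 39.78957 = 97.69269
R_{1,0} = 24.42317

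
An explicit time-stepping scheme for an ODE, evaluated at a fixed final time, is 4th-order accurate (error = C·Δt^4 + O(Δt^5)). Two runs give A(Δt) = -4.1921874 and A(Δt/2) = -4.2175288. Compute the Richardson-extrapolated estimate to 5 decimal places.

The leading error scales as Δt^4; refining by a factor of 2 reduces it by 2^4 = 16.
Extrapolated value = (16·A(Δt/2) − A(Δt)) / (16 − 1)
= (16·(-4.2175288) − (-4.1921874)) / 15
= -63.2882734 / 15 = -4.2192182

-4.21922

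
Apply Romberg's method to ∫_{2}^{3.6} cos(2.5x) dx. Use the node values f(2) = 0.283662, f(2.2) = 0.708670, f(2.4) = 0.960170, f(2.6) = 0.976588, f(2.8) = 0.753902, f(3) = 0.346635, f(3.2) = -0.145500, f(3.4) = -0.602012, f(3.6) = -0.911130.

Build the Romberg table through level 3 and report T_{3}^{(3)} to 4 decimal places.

T_{0}^{(0)} (trapezoid, 1 panel, h=1.6000): -0.501974
T_{1}^{(0)} (trapezoid, 2 panels, h=0.8000): 0.352134
T_{2}^{(0)} (trapezoid, 4 panels, h=0.4000): 0.501935
T_{3}^{(0)} (trapezoid, 8 panels, h=0.2000): 0.536944
T_{1}^{(1)} = 0.352134 + (0.352134 − (-0.501974))/3 = 0.636837
T_{2}^{(1)} = 0.501935 + (0.501935 − 0.352134)/3 = 0.551869
T_{3}^{(1)} = 0.536944 + (0.536944 − 0.501935)/3 = 0.548614
T_{2}^{(2)} = 0.551869 + (0.551869 − 0.636837)/15 = 0.546204
T_{3}^{(2)} = 0.548614 + (0.548614 − 0.551869)/15 = 0.548397
T_{3}^{(3)} = 0.548397 + (0.548397 − 0.546204)/63 = 0.548432

0.5484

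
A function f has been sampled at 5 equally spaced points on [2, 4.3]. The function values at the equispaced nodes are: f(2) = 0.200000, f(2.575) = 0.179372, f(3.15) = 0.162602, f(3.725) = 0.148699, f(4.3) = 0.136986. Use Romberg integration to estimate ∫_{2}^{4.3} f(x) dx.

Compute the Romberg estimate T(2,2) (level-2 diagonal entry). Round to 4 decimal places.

T(0,0) (trapezoid, 1 panel, h=2.3000): 0.387534
T(1,0) (trapezoid, 2 panels, h=1.1500): 0.380759
T(2,0) (trapezoid, 4 panels, h=0.5750): 0.379020
T(1,1) = 0.380759 + (0.380759 − 0.387534)/3 = 0.378501
T(2,1) = 0.379020 + (0.379020 − 0.380759)/3 = 0.378440
T(2,2) = 0.378440 + (0.378440 − 0.378501)/15 = 0.378436

0.3784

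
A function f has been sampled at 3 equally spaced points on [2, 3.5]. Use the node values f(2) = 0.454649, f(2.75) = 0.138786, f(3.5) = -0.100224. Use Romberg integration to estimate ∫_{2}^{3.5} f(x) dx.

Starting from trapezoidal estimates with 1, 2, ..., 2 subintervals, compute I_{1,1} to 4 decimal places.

I_{0,0} (trapezoid, 1 panel, h=1.5000): 0.265819
I_{1,0} (trapezoid, 2 panels, h=0.7500): 0.236999
I_{1,1} = 0.236999 + (0.236999 − 0.265819)/3 = 0.227392

0.2274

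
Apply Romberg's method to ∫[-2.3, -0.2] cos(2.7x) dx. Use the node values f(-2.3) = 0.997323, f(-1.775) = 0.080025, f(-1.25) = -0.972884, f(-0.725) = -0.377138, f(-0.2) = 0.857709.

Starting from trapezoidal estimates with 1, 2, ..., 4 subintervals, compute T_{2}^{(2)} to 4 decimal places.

-0.1913

T_{0}^{(0)} (trapezoid, 1 panel, h=2.1000): 1.947784
T_{1}^{(0)} (trapezoid, 2 panels, h=1.0500): -0.047636
T_{2}^{(0)} (trapezoid, 4 panels, h=0.5250): -0.179803
T_{1}^{(1)} = -0.047636 + (-0.047636 − 1.947784)/3 = -0.712776
T_{2}^{(1)} = -0.179803 + (-0.179803 − (-0.047636))/3 = -0.223859
T_{2}^{(2)} = -0.223859 + (-0.223859 − (-0.712776))/15 = -0.191265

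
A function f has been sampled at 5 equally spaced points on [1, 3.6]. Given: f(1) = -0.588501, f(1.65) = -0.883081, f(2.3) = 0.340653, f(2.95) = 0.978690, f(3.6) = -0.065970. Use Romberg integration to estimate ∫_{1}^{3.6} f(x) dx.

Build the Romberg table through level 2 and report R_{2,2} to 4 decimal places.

R_{0,0} (trapezoid, 1 panel, h=2.6000): -0.850812
R_{1,0} (trapezoid, 2 panels, h=1.3000): 0.017443
R_{2,0} (trapezoid, 4 panels, h=0.6500): 0.070867
R_{1,1} = 0.017443 + (0.017443 − (-0.850812))/3 = 0.306861
R_{2,1} = 0.070867 + (0.070867 − 0.017443)/3 = 0.088675
R_{2,2} = 0.088675 + (0.088675 − 0.306861)/15 = 0.074129

0.0741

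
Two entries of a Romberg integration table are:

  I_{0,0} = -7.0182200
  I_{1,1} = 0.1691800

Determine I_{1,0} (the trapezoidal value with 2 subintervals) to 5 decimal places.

-1.62767

From I_{1,1} = (4·I_{1,0} − I_{0,0})/3, solve for I_{1,0}:
4·I_{1,0} = 3·0.1691800 + (-7.0182200) = -6.5106800
I_{1,0} = -1.6276700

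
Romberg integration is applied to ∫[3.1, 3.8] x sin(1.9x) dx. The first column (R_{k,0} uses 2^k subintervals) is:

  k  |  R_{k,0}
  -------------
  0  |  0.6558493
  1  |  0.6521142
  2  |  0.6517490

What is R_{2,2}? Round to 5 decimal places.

Richardson extrapolation on the trapezoidal column (denominator 4−1=3):
R_{1,1} = 0.6521142 + (0.6521142 − 0.6558493)/3 = 0.6508692
R_{2,1} = (4·0.6517490 − 0.6521142) / 3 = 0.6516273
R_{2,2} = 0.6516273 + (0.6516273 − 0.6508692)/15 = 0.6516778

0.65168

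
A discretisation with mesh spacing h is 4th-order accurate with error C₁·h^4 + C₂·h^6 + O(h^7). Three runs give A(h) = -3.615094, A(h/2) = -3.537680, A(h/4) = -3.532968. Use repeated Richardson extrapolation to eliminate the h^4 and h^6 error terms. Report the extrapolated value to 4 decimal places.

First eliminate the h^4 term (factor 2^4 = 16):
  B₁ = (16·(-3.537680) − (-3.615094))/15 = -3.532519
  B₂ = (16·(-3.532968) − (-3.537680))/15 = -3.532654
Then eliminate the h^6 term (factor 2^6 = 64):
  (64·(-3.532654) − (-3.532519))/63 = -3.532656

-3.5327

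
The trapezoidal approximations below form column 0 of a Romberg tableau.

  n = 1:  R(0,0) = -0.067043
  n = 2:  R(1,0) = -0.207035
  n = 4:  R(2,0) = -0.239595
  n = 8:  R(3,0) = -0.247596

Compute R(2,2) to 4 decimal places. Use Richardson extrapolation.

Richardson extrapolation on the trapezoidal column (denominator 4−1=3):
R(1,1) = -0.207035 + (-0.207035 − (-0.067043))/3 = -0.253699
R(2,1) = -0.239595 + (-0.239595 − (-0.207035))/3 = -0.250448
R(2,2) = -0.250448 + (-0.250448 − (-0.253699))/15 = -0.250231

-0.2502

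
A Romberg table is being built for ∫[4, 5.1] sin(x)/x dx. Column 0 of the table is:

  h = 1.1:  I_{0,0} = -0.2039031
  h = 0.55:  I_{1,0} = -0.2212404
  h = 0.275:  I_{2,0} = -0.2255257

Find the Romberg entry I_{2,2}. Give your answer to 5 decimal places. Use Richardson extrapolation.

Richardson extrapolation on the trapezoidal column (denominator 4−1=3):
I_{1,1} = -0.2212404 + (-0.2212404 − (-0.2039031))/3 = -0.2270195
I_{2,1} = (4·(-0.2255257) − (-0.2212404)) / 3 = -0.2269541
I_{2,2} = (16·(-0.2269541) − (-0.2270195)) / 15 = -0.2269497
(Column j=1 coincides with Simpson's rule on the same nodes.)

-0.22695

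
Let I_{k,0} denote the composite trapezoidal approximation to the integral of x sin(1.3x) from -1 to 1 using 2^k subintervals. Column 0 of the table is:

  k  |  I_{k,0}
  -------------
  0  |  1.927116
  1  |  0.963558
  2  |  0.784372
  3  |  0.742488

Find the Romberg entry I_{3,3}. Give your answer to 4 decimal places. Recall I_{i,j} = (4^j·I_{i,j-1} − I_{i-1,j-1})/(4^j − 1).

0.7288

Richardson extrapolation on the trapezoidal column (denominator 4−1=3):
I_{1,1} = (4·0.963558 − 1.927116) / 3 = 0.642372
I_{2,1} = (4·0.784372 − 0.963558) / 3 = 0.724643
I_{3,1} = (4·0.742488 − 0.784372) / 3 = 0.728527
I_{2,2} = 0.724643 + (0.724643 − 0.642372)/15 = 0.730128
I_{3,2} = (16·0.728527 − 0.724643) / 15 = 0.728786
I_{3,3} = (64·0.728786 − 0.730128) / 63 = 0.728765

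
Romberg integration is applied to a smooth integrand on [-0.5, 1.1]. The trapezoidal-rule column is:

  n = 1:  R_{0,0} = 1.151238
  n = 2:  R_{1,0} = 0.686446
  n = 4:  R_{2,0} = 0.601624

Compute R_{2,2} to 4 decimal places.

0.5761

Richardson extrapolation on the trapezoidal column (denominator 4−1=3):
R_{1,1} = 0.686446 + (0.686446 − 1.151238)/3 = 0.531515
R_{2,1} = (4·0.601624 − 0.686446) / 3 = 0.573350
R_{2,2} = (16·0.573350 − 0.531515) / 15 = 0.576139
(Column j=1 coincides with Simpson's rule on the same nodes.)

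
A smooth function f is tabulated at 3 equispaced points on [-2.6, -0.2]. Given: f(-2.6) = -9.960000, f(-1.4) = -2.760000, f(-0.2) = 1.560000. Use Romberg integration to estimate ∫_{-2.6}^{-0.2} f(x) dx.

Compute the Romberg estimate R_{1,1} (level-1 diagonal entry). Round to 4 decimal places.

-7.7760

R_{0,0} (trapezoid, 1 panel, h=2.4000): -10.080000
R_{1,0} (trapezoid, 2 panels, h=1.2000): -8.352000
R_{1,1} = -8.352000 + (-8.352000 − (-10.080000))/3 = -7.776000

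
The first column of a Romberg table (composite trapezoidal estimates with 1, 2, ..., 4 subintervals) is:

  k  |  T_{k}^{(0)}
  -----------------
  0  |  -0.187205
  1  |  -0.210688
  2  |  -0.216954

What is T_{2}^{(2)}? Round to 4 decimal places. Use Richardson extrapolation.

-0.2191

T_{1}^{(1)} = -0.210688 + (-0.210688 − (-0.187205))/3 = -0.218516
T_{2}^{(1)} = -0.216954 + (-0.216954 − (-0.210688))/3 = -0.219043
T_{2}^{(2)} = -0.219043 + (-0.219043 − (-0.218516))/15 = -0.219078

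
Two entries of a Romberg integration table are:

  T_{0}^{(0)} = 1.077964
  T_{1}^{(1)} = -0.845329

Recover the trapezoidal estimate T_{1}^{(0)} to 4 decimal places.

-0.3645

From T_{1}^{(1)} = (4·T_{1}^{(0)} − T_{0}^{(0)})/3, solve for T_{1}^{(0)}:
4·T_{1}^{(0)} = 3·(-0.845329) + 1.077964 = -1.458023
T_{1}^{(0)} = -0.364506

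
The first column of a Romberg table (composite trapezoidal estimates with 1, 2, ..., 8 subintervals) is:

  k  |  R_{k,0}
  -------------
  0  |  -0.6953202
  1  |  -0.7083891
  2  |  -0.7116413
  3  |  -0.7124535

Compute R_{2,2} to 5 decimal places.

-0.71272

Richardson extrapolation on the trapezoidal column (denominator 4−1=3):
R_{1,1} = (4·(-0.7083891) − (-0.6953202)) / 3 = -0.7127454
R_{2,1} = -0.7116413 + (-0.7116413 − (-0.7083891))/3 = -0.7127254
R_{2,2} = -0.7127254 + (-0.7127254 − (-0.7127454))/15 = -0.7127241
(Column j=1 coincides with Simpson's rule on the same nodes.)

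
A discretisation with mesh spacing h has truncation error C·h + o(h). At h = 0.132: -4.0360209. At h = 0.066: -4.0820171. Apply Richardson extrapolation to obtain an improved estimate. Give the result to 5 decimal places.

-4.12801

The leading error scales as h; refining by a factor of 2 reduces it by 2^1 = 2.
Extrapolated value = (2·A(h/2) − A(h)) / (2 − 1)
= (2·(-4.0820171) − (-4.0360209)) / 1
= -4.1280133 / 1 = -4.1280133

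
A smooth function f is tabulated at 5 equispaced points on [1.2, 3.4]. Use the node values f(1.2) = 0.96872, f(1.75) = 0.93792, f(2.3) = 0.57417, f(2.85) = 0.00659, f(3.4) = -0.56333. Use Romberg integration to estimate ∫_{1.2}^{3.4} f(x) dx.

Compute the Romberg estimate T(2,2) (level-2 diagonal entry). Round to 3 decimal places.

0.977

T(0,0) (trapezoid, 1 panel, h=2.2000): 0.44593
T(1,0) (trapezoid, 2 panels, h=1.1000): 0.85455
T(2,0) (trapezoid, 4 panels, h=0.5500): 0.94676
T(1,1) = 0.85455 + (0.85455 − 0.44593)/3 = 0.99076
T(2,1) = 0.94676 + (0.94676 − 0.85455)/3 = 0.97750
T(2,2) = 0.97750 + (0.97750 − 0.99076)/15 = 0.97662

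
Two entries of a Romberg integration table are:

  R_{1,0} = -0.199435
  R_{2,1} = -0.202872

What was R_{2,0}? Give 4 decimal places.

From R_{2,1} = (4·R_{2,0} − R_{1,0})/3, solve for R_{2,0}:
4·R_{2,0} = 3·(-0.202872) + (-0.199435) = -0.808051
R_{2,0} = -0.202013

-0.2020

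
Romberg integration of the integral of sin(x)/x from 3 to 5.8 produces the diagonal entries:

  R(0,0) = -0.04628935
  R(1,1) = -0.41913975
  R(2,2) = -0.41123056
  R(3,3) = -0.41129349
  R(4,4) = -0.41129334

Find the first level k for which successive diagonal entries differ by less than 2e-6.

|R(1,1) − R(0,0)| = 0.37285040 ≥ 2e-6
|R(2,2) − R(1,1)| = 0.00790919 ≥ 2e-6
|R(3,3) − R(2,2)| = 0.00006293 ≥ 2e-6
|R(4,4) − R(3,3)| = 0.00000015 < 2e-6

k = 4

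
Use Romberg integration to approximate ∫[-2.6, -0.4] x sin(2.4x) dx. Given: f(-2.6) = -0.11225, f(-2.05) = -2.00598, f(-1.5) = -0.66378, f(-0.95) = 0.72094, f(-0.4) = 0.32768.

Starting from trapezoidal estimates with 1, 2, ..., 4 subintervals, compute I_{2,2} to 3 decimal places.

-1.163

I_{0,0} (trapezoid, 1 panel, h=2.2000): 0.23697
I_{1,0} (trapezoid, 2 panels, h=1.1000): -0.61167
I_{2,0} (trapezoid, 4 panels, h=0.5500): -1.01261
I_{1,1} = -0.61167 + (-0.61167 − 0.23697)/3 = -0.89455
I_{2,1} = -1.01261 + (-1.01261 − (-0.61167))/3 = -1.14626
I_{2,2} = -1.14626 + (-1.14626 − (-0.89455))/15 = -1.16304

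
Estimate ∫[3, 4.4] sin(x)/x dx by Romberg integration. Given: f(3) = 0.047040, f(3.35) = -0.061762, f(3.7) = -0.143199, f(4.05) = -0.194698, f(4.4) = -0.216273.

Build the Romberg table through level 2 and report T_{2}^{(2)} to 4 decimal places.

T_{0}^{(0)} (trapezoid, 1 panel, h=1.4000): -0.118463
T_{1}^{(0)} (trapezoid, 2 panels, h=0.7000): -0.159471
T_{2}^{(0)} (trapezoid, 4 panels, h=0.3500): -0.169496
T_{1}^{(1)} = -0.159471 + (-0.159471 − (-0.118463))/3 = -0.173140
T_{2}^{(1)} = -0.169496 + (-0.169496 − (-0.159471))/3 = -0.172838
T_{2}^{(2)} = -0.172838 + (-0.172838 − (-0.173140))/15 = -0.172818

-0.1728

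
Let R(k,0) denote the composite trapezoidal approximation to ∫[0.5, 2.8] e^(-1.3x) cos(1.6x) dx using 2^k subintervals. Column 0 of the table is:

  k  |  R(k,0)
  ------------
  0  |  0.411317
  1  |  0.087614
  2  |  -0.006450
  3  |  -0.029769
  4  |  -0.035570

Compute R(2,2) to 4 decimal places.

R(1,1) = (4·0.087614 − 0.411317) / 3 = -0.020287
R(2,1) = (4·(-0.006450) − 0.087614) / 3 = -0.037805
R(2,2) = (16·(-0.037805) − (-0.020287)) / 15 = -0.038973

-0.0390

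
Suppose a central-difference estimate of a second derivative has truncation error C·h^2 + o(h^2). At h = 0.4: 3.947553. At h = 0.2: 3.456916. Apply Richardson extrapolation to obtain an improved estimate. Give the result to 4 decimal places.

3.2934

The leading error scales as h^2; refining by a factor of 2 reduces it by 2^2 = 4.
Extrapolated value = (4·A(h/2) − A(h)) / (4 − 1)
= (4·3.456916 − 3.947553) / 3
= 9.880111 / 3 = 3.293370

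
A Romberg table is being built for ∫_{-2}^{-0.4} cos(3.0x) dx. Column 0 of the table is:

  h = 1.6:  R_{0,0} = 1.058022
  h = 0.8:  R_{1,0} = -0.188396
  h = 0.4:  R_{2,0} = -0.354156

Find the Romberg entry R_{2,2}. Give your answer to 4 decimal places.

-0.3964

R_{1,1} = -0.188396 + (-0.188396 − 1.058022)/3 = -0.603869
R_{2,1} = -0.354156 + (-0.354156 − (-0.188396))/3 = -0.409409
R_{2,2} = -0.409409 + (-0.409409 − (-0.603869))/15 = -0.396445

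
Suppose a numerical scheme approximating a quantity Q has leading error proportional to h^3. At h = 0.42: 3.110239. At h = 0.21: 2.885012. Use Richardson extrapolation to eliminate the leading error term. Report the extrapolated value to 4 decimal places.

The leading error scales as h^3; refining by a factor of 2 reduces it by 2^3 = 8.
Extrapolated value = (8·A(h/2) − A(h)) / (8 − 1)
= (8·2.885012 − 3.110239) / 7
= 19.969857 / 7 = 2.852837

2.8528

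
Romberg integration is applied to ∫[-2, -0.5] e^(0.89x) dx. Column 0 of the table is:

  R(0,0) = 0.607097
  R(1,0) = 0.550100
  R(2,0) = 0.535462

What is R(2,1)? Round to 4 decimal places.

Richardson extrapolation on the trapezoidal column (denominator 4−1=3):
R(2,1) = 0.535462 + (0.535462 − 0.550100)/3 = 0.530583
(Column j=1 coincides with Simpson's rule on the same nodes.)

0.5306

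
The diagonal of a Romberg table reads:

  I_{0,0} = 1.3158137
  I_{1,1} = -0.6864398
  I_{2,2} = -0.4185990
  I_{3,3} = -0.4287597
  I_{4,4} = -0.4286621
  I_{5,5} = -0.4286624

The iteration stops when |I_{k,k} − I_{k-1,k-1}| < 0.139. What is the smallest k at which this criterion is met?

k = 3

|I_{1,1} − I_{0,0}| = 2.0022535 ≥ 0.139
|I_{2,2} − I_{1,1}| = 0.2678408 ≥ 0.139
|I_{3,3} − I_{2,2}| = 0.0101607 < 0.139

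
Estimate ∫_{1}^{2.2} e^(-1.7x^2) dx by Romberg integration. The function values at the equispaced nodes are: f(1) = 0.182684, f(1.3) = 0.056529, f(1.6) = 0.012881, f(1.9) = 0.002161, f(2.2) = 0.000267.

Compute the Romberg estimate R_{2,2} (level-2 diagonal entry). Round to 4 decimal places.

R_{0,0} (trapezoid, 1 panel, h=1.2000): 0.109771
R_{1,0} (trapezoid, 2 panels, h=0.6000): 0.062614
R_{2,0} (trapezoid, 4 panels, h=0.3000): 0.048914
R_{1,1} = 0.062614 + (0.062614 − 0.109771)/3 = 0.046895
R_{2,1} = 0.048914 + (0.048914 − 0.062614)/3 = 0.044347
R_{2,2} = 0.044347 + (0.044347 − 0.046895)/15 = 0.044177

0.0442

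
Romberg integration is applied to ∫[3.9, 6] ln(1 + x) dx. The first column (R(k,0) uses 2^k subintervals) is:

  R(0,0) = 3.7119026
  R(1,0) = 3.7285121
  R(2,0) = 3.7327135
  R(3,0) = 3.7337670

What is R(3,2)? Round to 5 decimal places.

R(2,1) = 3.7327135 + (3.7327135 − 3.7285121)/3 = 3.7341140
R(3,1) = (4·3.7337670 − 3.7327135) / 3 = 3.7341182
R(3,2) = 3.7341182 + (3.7341182 − 3.7341140)/15 = 3.7341185

3.73412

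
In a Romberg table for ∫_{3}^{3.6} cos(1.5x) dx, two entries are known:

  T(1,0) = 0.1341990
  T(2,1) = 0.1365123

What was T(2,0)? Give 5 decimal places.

0.13593

From T(2,1) = (4·T(2,0) − T(1,0))/3, solve for T(2,0):
4·T(2,0) = 3·0.1365123 + 0.1341990 = 0.5437359
T(2,0) = 0.1359340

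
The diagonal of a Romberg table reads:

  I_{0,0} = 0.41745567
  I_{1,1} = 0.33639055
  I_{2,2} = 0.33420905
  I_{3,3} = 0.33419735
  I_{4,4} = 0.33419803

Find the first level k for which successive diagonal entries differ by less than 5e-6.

|I_{1,1} − I_{0,0}| = 0.08106512 ≥ 5e-6
|I_{2,2} − I_{1,1}| = 0.00218150 ≥ 5e-6
|I_{3,3} − I_{2,2}| = 0.00001170 ≥ 5e-6
|I_{4,4} − I_{3,3}| = 0.00000068 < 5e-6

k = 4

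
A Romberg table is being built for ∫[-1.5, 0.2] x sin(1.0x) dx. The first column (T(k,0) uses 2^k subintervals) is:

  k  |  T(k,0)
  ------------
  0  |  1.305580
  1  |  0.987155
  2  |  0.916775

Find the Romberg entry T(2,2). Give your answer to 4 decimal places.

T(1,1) = (4·0.987155 − 1.305580) / 3 = 0.881013
T(2,1) = (4·0.916775 − 0.987155) / 3 = 0.893315
T(2,2) = 0.893315 + (0.893315 − 0.881013)/15 = 0.894135

0.8941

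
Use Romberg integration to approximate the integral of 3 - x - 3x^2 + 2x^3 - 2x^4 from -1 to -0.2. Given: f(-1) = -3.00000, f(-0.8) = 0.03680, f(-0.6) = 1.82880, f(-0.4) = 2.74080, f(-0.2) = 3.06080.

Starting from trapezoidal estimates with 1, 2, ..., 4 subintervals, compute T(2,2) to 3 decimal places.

T(0,0) (trapezoid, 1 panel, h=0.8000): 0.02432
T(1,0) (trapezoid, 2 panels, h=0.4000): 0.74368
T(2,0) (trapezoid, 4 panels, h=0.2000): 0.92736
T(1,1) = 0.74368 + (0.74368 − 0.02432)/3 = 0.98347
T(2,1) = 0.92736 + (0.92736 − 0.74368)/3 = 0.98859
T(2,2) = 0.98859 + (0.98859 − 0.98347)/15 = 0.98893

0.989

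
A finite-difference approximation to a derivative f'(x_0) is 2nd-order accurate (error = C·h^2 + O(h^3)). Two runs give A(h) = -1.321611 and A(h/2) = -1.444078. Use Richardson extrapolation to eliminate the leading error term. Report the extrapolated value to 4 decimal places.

The leading error scales as h^2; refining by a factor of 2 reduces it by 2^2 = 4.
Extrapolated value = (4·A(h/2) − A(h)) / (4 − 1)
= (4·(-1.444078) − (-1.321611)) / 3
= -4.454701 / 3 = -1.484900

-1.4849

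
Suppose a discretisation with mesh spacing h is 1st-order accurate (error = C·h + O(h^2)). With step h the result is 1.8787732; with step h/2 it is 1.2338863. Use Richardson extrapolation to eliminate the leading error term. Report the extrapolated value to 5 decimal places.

0.58900

The leading error scales as h; refining by a factor of 2 reduces it by 2^1 = 2.
Extrapolated value = (2·A(h/2) − A(h)) / (2 − 1)
= (2·1.2338863 − 1.8787732) / 1
= 0.5889994 / 1 = 0.5889994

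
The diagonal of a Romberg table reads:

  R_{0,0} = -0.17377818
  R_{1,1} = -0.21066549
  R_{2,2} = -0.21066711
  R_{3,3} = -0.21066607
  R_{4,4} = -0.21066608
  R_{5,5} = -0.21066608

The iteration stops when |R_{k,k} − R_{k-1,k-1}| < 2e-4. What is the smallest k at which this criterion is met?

k = 2

|R_{1,1} − R_{0,0}| = 0.03688731 ≥ 2e-4
|R_{2,2} − R_{1,1}| = 0.00000162 < 2e-4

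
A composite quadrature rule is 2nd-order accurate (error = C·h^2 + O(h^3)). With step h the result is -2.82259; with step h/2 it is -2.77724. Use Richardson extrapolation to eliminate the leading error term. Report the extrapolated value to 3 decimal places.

Extrapolated value = (4·A(h/2) − A(h)) / (4 − 1)
= (4·(-2.77724) − (-2.82259)) / 3
= -8.28637 / 3 = -2.76212

-2.762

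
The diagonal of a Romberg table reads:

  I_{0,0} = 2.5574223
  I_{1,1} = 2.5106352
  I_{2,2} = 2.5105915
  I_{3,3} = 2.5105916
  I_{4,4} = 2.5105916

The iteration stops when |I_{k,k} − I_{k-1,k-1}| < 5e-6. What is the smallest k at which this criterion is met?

k = 3

|I_{1,1} − I_{0,0}| = 0.0467871 ≥ 5e-6
|I_{2,2} − I_{1,1}| = 0.0000437 ≥ 5e-6
|I_{3,3} − I_{2,2}| = 0.0000001 < 5e-6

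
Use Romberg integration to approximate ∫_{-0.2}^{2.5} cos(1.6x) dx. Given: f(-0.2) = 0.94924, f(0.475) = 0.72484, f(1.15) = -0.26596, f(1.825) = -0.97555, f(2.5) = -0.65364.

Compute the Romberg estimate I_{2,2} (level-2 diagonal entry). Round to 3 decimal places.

I_{0,0} (trapezoid, 1 panel, h=2.7000): 0.39906
I_{1,0} (trapezoid, 2 panels, h=1.3500): -0.15952
I_{2,0} (trapezoid, 4 panels, h=0.6750): -0.24899
I_{1,1} = -0.15952 + (-0.15952 − 0.39906)/3 = -0.34571
I_{2,1} = -0.24899 + (-0.24899 − (-0.15952))/3 = -0.27881
I_{2,2} = -0.27881 + (-0.27881 − (-0.34571))/15 = -0.27435

-0.274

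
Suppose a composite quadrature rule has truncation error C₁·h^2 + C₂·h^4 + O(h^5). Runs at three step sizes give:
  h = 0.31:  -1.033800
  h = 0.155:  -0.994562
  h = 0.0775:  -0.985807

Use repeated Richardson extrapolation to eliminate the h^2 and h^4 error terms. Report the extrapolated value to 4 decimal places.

-0.9830

First eliminate the h^2 term (factor 2^2 = 4):
  B₁ = (4·(-0.994562) − (-1.033800))/3 = -0.981483
  B₂ = (4·(-0.985807) − (-0.994562))/3 = -0.982889
Then eliminate the h^4 term (factor 2^4 = 16):
  (16·(-0.982889) − (-0.981483))/15 = -0.982983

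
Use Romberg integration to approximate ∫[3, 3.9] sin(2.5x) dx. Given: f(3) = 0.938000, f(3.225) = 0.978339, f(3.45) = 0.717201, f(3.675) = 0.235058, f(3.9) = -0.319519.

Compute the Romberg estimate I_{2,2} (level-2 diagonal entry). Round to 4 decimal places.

I_{0,0} (trapezoid, 1 panel, h=0.9000): 0.278316
I_{1,0} (trapezoid, 2 panels, h=0.4500): 0.461899
I_{2,0} (trapezoid, 4 panels, h=0.2250): 0.503964
I_{1,1} = 0.461899 + (0.461899 − 0.278316)/3 = 0.523093
I_{2,1} = 0.503964 + (0.503964 − 0.461899)/3 = 0.517986
I_{2,2} = 0.517986 + (0.517986 − 0.523093)/15 = 0.517646

0.5176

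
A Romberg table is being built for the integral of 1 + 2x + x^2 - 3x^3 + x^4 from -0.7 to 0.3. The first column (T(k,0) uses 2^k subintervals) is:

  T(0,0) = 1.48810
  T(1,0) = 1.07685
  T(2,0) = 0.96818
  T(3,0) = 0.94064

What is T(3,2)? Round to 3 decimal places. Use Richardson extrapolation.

Richardson extrapolation on the trapezoidal column (denominator 4−1=3):
T(2,1) = 0.96818 + (0.96818 − 1.07685)/3 = 0.93196
T(3,1) = 0.94064 + (0.94064 − 0.96818)/3 = 0.93146
T(3,2) = 0.93146 + (0.93146 − 0.93196)/15 = 0.93143

0.931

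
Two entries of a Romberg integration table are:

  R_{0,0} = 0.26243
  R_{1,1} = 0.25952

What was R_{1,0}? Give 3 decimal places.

0.260

From R_{1,1} = (4·R_{1,0} − R_{0,0})/3, solve for R_{1,0}:
4·R_{1,0} = 3·0.25952 + 0.26243 = 1.04099
R_{1,0} = 0.26025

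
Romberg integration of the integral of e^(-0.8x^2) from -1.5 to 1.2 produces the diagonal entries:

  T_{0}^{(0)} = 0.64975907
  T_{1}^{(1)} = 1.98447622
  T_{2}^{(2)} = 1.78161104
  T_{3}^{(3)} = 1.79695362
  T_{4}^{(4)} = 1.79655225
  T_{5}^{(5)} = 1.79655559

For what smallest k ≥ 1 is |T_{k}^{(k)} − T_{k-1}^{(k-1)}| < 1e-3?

k = 4

|T_{1}^{(1)} − T_{0}^{(0)}| = 1.33471715 ≥ 1e-3
|T_{2}^{(2)} − T_{1}^{(1)}| = 0.20286518 ≥ 1e-3
|T_{3}^{(3)} − T_{2}^{(2)}| = 0.01534258 ≥ 1e-3
|T_{4}^{(4)} − T_{3}^{(3)}| = 0.00040137 < 1e-3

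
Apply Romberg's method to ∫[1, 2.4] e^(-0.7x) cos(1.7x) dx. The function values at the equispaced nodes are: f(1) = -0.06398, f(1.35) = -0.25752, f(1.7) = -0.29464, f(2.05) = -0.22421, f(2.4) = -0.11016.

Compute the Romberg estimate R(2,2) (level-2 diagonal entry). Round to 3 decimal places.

R(0,0) (trapezoid, 1 panel, h=1.4000): -0.12190
R(1,0) (trapezoid, 2 panels, h=0.7000): -0.26720
R(2,0) (trapezoid, 4 panels, h=0.3500): -0.30220
R(1,1) = -0.26720 + (-0.26720 − (-0.12190))/3 = -0.31563
R(2,1) = -0.30220 + (-0.30220 − (-0.26720))/3 = -0.31387
R(2,2) = -0.31387 + (-0.31387 − (-0.31563))/15 = -0.31375

-0.314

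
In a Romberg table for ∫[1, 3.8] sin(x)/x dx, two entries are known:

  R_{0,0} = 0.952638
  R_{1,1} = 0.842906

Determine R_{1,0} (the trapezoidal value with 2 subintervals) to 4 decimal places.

0.8703

From R_{1,1} = (4·R_{1,0} − R_{0,0})/3, solve for R_{1,0}:
4·R_{1,0} = 3·0.842906 + 0.952638 = 3.481356
R_{1,0} = 0.870339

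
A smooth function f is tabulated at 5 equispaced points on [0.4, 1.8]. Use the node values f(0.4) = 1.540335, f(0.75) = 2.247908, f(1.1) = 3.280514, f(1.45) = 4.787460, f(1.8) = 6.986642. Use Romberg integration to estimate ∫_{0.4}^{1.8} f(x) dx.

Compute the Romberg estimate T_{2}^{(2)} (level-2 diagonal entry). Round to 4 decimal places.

T_{0}^{(0)} (trapezoid, 1 panel, h=1.4000): 5.968884
T_{1}^{(0)} (trapezoid, 2 panels, h=0.7000): 5.280802
T_{2}^{(0)} (trapezoid, 4 panels, h=0.3500): 5.102780
T_{1}^{(1)} = 5.280802 + (5.280802 − 5.968884)/3 = 5.051441
T_{2}^{(1)} = 5.102780 + (5.102780 − 5.280802)/3 = 5.043439
T_{2}^{(2)} = 5.043439 + (5.043439 − 5.051441)/15 = 5.042906

5.0429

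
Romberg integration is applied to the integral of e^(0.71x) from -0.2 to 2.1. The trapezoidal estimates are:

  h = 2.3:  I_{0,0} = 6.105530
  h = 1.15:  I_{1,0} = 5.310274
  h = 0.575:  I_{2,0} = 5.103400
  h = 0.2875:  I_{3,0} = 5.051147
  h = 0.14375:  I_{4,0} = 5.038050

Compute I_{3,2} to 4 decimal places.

5.0337

I_{2,1} = (4·5.103400 − 5.310274) / 3 = 5.034442
I_{3,1} = (4·5.051147 − 5.103400) / 3 = 5.033729
I_{3,2} = 5.033729 + (5.033729 − 5.034442)/15 = 5.033681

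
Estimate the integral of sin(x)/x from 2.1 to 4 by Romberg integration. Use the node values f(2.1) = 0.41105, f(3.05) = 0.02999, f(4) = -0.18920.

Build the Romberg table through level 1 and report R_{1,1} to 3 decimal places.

R_{0,0} (trapezoid, 1 panel, h=1.9000): 0.21076
R_{1,0} (trapezoid, 2 panels, h=0.9500): 0.13387
R_{1,1} = 0.13387 + (0.13387 − 0.21076)/3 = 0.10824

0.108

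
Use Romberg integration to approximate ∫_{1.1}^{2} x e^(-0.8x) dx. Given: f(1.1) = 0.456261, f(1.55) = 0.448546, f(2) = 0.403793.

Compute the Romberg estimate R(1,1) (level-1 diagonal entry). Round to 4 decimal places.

0.3981

R(0,0) (trapezoid, 1 panel, h=0.9000): 0.387024
R(1,0) (trapezoid, 2 panels, h=0.4500): 0.395358
R(1,1) = 0.395358 + (0.395358 − 0.387024)/3 = 0.398136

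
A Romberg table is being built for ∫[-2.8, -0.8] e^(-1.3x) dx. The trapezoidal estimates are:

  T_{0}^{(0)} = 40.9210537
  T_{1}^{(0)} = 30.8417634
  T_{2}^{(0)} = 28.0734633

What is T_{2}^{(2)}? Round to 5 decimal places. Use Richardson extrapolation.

T_{1}^{(1)} = (4·30.8417634 − 40.9210537) / 3 = 27.4820000
T_{2}^{(1)} = (4·28.0734633 − 30.8417634) / 3 = 27.1506966
T_{2}^{(2)} = (16·27.1506966 − 27.4820000) / 15 = 27.1286097

27.12861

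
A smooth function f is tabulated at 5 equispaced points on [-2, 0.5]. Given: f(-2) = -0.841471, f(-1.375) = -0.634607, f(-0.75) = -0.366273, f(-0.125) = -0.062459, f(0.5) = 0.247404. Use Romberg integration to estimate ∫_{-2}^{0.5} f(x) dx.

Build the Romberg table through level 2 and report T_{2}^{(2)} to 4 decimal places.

T_{0}^{(0)} (trapezoid, 1 panel, h=2.5000): -0.742584
T_{1}^{(0)} (trapezoid, 2 panels, h=1.2500): -0.829133
T_{2}^{(0)} (trapezoid, 4 panels, h=0.6250): -0.850233
T_{1}^{(1)} = -0.829133 + (-0.829133 − (-0.742584))/3 = -0.857983
T_{2}^{(1)} = -0.850233 + (-0.850233 − (-0.829133))/3 = -0.857266
T_{2}^{(2)} = -0.857266 + (-0.857266 − (-0.857983))/15 = -0.857218

-0.8572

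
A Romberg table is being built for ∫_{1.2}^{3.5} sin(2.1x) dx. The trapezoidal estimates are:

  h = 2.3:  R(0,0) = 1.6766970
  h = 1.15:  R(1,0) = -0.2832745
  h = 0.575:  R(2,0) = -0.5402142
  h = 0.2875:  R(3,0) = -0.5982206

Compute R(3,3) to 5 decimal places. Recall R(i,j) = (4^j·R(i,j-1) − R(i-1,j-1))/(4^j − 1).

-0.61719

R(1,1) = -0.2832745 + (-0.2832745 − 1.6766970)/3 = -0.9365983
R(2,1) = -0.5402142 + (-0.5402142 − (-0.2832745))/3 = -0.6258608
R(3,1) = -0.5982206 + (-0.5982206 − (-0.5402142))/3 = -0.6175561
R(2,2) = (16·(-0.6258608) − (-0.9365983)) / 15 = -0.6051450
R(3,2) = -0.6175561 + (-0.6175561 − (-0.6258608))/15 = -0.6170025
R(3,3) = -0.6170025 + (-0.6170025 − (-0.6051450))/63 = -0.6171907
(Column j=1 coincides with Simpson's rule on the same nodes.)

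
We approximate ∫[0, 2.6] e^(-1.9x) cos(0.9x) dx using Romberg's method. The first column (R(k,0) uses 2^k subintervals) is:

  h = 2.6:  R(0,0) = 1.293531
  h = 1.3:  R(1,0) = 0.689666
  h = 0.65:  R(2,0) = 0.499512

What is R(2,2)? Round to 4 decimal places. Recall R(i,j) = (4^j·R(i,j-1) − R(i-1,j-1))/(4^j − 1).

0.4326

Richardson extrapolation on the trapezoidal column (denominator 4−1=3):
R(1,1) = 0.689666 + (0.689666 − 1.293531)/3 = 0.488378
R(2,1) = (4·0.499512 − 0.689666) / 3 = 0.436127
R(2,2) = (16·0.436127 − 0.488378) / 15 = 0.432644
(Column j=1 coincides with Simpson's rule on the same nodes.)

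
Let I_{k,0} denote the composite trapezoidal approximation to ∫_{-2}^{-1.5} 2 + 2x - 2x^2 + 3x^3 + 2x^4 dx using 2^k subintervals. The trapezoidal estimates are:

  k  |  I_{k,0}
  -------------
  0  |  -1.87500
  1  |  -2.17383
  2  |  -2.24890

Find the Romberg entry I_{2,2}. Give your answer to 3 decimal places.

I_{1,1} = -2.17383 + (-2.17383 − (-1.87500))/3 = -2.27344
I_{2,1} = -2.24890 + (-2.24890 − (-2.17383))/3 = -2.27392
I_{2,2} = -2.27392 + (-2.27392 − (-2.27344))/15 = -2.27395

-2.274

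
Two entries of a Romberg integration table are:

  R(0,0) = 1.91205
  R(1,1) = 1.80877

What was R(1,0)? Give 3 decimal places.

1.835

From R(1,1) = (4·R(1,0) − R(0,0))/3, solve for R(1,0):
4·R(1,0) = 3·1.80877 + 1.91205 = 7.33836
R(1,0) = 1.83459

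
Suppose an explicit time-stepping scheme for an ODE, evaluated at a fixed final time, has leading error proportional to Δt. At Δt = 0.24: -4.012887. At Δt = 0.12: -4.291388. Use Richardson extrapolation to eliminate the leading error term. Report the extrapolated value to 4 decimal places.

-4.5699

The leading error scales as Δt; refining by a factor of 2 reduces it by 2^1 = 2.
Extrapolated value = (2·A(Δt/2) − A(Δt)) / (2 − 1)
= (2·(-4.291388) − (-4.012887)) / 1
= -4.569889 / 1 = -4.569889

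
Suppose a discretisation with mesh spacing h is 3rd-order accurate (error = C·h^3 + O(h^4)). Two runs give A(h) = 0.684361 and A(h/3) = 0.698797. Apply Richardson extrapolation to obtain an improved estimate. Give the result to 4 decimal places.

The leading error scales as h^3; refining by a factor of 3 reduces it by 3^3 = 27.
Extrapolated value = (27·A(h/3) − A(h)) / (27 − 1)
= (27·0.698797 − 0.684361) / 26
= 18.183158 / 26 = 0.699352

0.6994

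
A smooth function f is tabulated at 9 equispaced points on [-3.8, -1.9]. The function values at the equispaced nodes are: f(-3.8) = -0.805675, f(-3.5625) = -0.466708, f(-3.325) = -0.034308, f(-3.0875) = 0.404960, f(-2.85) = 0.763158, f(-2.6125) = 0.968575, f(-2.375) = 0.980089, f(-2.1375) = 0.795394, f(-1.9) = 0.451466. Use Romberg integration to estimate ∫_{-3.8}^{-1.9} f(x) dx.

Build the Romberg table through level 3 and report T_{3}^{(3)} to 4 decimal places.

0.7814

T_{0}^{(0)} (trapezoid, 1 panel, h=1.9000): -0.336499
T_{1}^{(0)} (trapezoid, 2 panels, h=0.9500): 0.556751
T_{2}^{(0)} (trapezoid, 4 panels, h=0.4750): 0.727621
T_{3}^{(0)} (trapezoid, 8 panels, h=0.2375): 0.768088
T_{1}^{(1)} = 0.556751 + (0.556751 − (-0.336499))/3 = 0.854501
T_{2}^{(1)} = 0.727621 + (0.727621 − 0.556751)/3 = 0.784578
T_{3}^{(1)} = 0.768088 + (0.768088 − 0.727621)/3 = 0.781577
T_{2}^{(2)} = 0.784578 + (0.784578 − 0.854501)/15 = 0.779916
T_{3}^{(2)} = 0.781577 + (0.781577 − 0.784578)/15 = 0.781377
T_{3}^{(3)} = 0.781377 + (0.781377 − 0.779916)/63 = 0.781400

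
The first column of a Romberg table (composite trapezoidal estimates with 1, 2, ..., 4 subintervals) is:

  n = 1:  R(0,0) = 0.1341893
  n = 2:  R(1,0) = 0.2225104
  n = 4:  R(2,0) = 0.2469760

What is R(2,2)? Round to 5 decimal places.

0.25534

Richardson extrapolation on the trapezoidal column (denominator 4−1=3):
R(1,1) = (4·0.2225104 − 0.1341893) / 3 = 0.2519508
R(2,1) = 0.2469760 + (0.2469760 − 0.2225104)/3 = 0.2551312
R(2,2) = (16·0.2551312 − 0.2519508) / 15 = 0.2553432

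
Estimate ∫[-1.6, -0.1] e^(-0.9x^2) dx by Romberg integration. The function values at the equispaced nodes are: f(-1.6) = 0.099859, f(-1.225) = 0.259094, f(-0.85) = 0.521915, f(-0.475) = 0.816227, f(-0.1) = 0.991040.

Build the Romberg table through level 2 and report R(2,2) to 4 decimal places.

R(0,0) (trapezoid, 1 panel, h=1.5000): 0.818174
R(1,0) (trapezoid, 2 panels, h=0.7500): 0.800523
R(2,0) (trapezoid, 4 panels, h=0.3750): 0.803507
R(1,1) = 0.800523 + (0.800523 − 0.818174)/3 = 0.794639
R(2,1) = 0.803507 + (0.803507 − 0.800523)/3 = 0.804502
R(2,2) = 0.804502 + (0.804502 − 0.794639)/15 = 0.805160

0.8052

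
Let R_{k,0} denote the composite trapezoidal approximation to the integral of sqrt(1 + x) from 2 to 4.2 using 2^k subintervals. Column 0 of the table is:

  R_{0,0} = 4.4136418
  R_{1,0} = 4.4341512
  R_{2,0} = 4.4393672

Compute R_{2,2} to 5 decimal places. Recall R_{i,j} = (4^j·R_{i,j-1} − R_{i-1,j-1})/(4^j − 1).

4.44111

Richardson extrapolation on the trapezoidal column (denominator 4−1=3):
R_{1,1} = (4·4.4341512 − 4.4136418) / 3 = 4.4409877
R_{2,1} = (4·4.4393672 − 4.4341512) / 3 = 4.4411059
R_{2,2} = 4.4411059 + (4.4411059 − 4.4409877)/15 = 4.4411138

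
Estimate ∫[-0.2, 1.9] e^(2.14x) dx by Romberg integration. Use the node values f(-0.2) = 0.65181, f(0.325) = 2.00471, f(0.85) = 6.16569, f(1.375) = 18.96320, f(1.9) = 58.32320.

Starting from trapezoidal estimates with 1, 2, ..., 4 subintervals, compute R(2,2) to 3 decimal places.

R(0,0) (trapezoid, 1 panel, h=2.1000): 61.92376
R(1,0) (trapezoid, 2 panels, h=1.0500): 37.43585
R(2,0) (trapezoid, 4 panels, h=0.5250): 29.72608
R(1,1) = 37.43585 + (37.43585 − 61.92376)/3 = 29.27321
R(2,1) = 29.72608 + (29.72608 − 37.43585)/3 = 27.15616
R(2,2) = 27.15616 + (27.15616 − 29.27321)/15 = 27.01502

27.015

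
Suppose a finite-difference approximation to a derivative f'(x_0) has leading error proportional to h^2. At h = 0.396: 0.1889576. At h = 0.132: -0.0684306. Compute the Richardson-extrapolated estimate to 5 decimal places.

The leading error scales as h^2; refining by a factor of 3 reduces it by 3^2 = 9.
Extrapolated value = (9·A(h/3) − A(h)) / (9 − 1)
= (9·(-0.0684306) − 0.1889576) / 8
= -0.8048330 / 8 = -0.1006041

-0.10060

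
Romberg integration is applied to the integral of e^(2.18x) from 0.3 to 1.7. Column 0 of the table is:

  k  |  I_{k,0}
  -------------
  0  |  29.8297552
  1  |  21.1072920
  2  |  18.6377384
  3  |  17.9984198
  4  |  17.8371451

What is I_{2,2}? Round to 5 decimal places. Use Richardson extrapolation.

17.78887

I_{1,1} = 21.1072920 + (21.1072920 − 29.8297552)/3 = 18.1998043
I_{2,1} = 18.6377384 + (18.6377384 − 21.1072920)/3 = 17.8145539
I_{2,2} = 17.8145539 + (17.8145539 − 18.1998043)/15 = 17.7888705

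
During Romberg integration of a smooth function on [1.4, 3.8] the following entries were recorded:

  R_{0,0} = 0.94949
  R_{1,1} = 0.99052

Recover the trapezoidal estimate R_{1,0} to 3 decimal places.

From R_{1,1} = (4·R_{1,0} − R_{0,0})/3, solve for R_{1,0}:
4·R_{1,0} = 3·0.99052 + 0.94949 = 3.92105
R_{1,0} = 0.98026

0.980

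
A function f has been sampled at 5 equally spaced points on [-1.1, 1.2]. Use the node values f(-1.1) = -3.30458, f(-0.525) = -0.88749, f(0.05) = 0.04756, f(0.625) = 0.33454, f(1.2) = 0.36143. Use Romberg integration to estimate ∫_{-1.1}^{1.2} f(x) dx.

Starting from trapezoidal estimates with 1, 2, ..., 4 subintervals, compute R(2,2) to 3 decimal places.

-0.964

R(0,0) (trapezoid, 1 panel, h=2.3000): -3.38462
R(1,0) (trapezoid, 2 panels, h=1.1500): -1.63762
R(2,0) (trapezoid, 4 panels, h=0.5750): -1.13675
R(1,1) = -1.63762 + (-1.63762 − (-3.38462))/3 = -1.05529
R(2,1) = -1.13675 + (-1.13675 − (-1.63762))/3 = -0.96979
R(2,2) = -0.96979 + (-0.96979 − (-1.05529))/15 = -0.96409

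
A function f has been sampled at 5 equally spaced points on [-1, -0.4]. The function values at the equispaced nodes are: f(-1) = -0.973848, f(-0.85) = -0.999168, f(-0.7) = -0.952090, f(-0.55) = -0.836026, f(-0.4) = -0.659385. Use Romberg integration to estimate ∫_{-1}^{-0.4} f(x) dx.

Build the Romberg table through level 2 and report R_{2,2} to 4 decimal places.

R_{0,0} (trapezoid, 1 panel, h=0.6000): -0.489970
R_{1,0} (trapezoid, 2 panels, h=0.3000): -0.530612
R_{2,0} (trapezoid, 4 panels, h=0.1500): -0.540585
R_{1,1} = -0.530612 + (-0.530612 − (-0.489970))/3 = -0.544159
R_{2,1} = -0.540585 + (-0.540585 − (-0.530612))/3 = -0.543909
R_{2,2} = -0.543909 + (-0.543909 − (-0.544159))/15 = -0.543892

-0.5439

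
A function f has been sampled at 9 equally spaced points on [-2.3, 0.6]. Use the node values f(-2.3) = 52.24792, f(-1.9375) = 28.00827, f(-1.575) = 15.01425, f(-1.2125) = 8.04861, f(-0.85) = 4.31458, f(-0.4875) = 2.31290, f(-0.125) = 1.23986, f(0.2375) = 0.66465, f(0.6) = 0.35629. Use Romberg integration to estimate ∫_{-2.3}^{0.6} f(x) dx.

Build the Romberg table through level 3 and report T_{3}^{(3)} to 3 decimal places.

T_{0}^{(0)} (trapezoid, 1 panel, h=2.9000): 76.27610
T_{1}^{(0)} (trapezoid, 2 panels, h=1.4500): 44.39419
T_{2}^{(0)} (trapezoid, 4 panels, h=0.7250): 33.98133
T_{3}^{(0)} (trapezoid, 8 panels, h=0.3625): 31.14064
T_{1}^{(1)} = 44.39419 + (44.39419 − 76.27610)/3 = 33.76689
T_{2}^{(1)} = 33.98133 + (33.98133 − 44.39419)/3 = 30.51038
T_{3}^{(1)} = 31.14064 + (31.14064 − 33.98133)/3 = 30.19374
T_{2}^{(2)} = 30.51038 + (30.51038 − 33.76689)/15 = 30.29328
T_{3}^{(2)} = 30.19374 + (30.19374 − 30.51038)/15 = 30.17263
T_{3}^{(3)} = 30.17263 + (30.17263 − 30.29328)/63 = 30.17071

30.171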